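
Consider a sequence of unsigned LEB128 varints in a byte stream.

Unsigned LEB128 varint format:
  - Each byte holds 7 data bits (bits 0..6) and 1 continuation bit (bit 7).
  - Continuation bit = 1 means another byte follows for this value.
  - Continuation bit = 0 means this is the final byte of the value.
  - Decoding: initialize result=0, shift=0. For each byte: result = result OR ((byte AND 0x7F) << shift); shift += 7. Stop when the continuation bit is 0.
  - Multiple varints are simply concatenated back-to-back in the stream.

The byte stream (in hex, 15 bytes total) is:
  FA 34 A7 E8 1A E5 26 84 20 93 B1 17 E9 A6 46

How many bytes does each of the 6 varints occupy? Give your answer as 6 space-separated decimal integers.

  byte[0]=0xFA cont=1 payload=0x7A=122: acc |= 122<<0 -> acc=122 shift=7
  byte[1]=0x34 cont=0 payload=0x34=52: acc |= 52<<7 -> acc=6778 shift=14 [end]
Varint 1: bytes[0:2] = FA 34 -> value 6778 (2 byte(s))
  byte[2]=0xA7 cont=1 payload=0x27=39: acc |= 39<<0 -> acc=39 shift=7
  byte[3]=0xE8 cont=1 payload=0x68=104: acc |= 104<<7 -> acc=13351 shift=14
  byte[4]=0x1A cont=0 payload=0x1A=26: acc |= 26<<14 -> acc=439335 shift=21 [end]
Varint 2: bytes[2:5] = A7 E8 1A -> value 439335 (3 byte(s))
  byte[5]=0xE5 cont=1 payload=0x65=101: acc |= 101<<0 -> acc=101 shift=7
  byte[6]=0x26 cont=0 payload=0x26=38: acc |= 38<<7 -> acc=4965 shift=14 [end]
Varint 3: bytes[5:7] = E5 26 -> value 4965 (2 byte(s))
  byte[7]=0x84 cont=1 payload=0x04=4: acc |= 4<<0 -> acc=4 shift=7
  byte[8]=0x20 cont=0 payload=0x20=32: acc |= 32<<7 -> acc=4100 shift=14 [end]
Varint 4: bytes[7:9] = 84 20 -> value 4100 (2 byte(s))
  byte[9]=0x93 cont=1 payload=0x13=19: acc |= 19<<0 -> acc=19 shift=7
  byte[10]=0xB1 cont=1 payload=0x31=49: acc |= 49<<7 -> acc=6291 shift=14
  byte[11]=0x17 cont=0 payload=0x17=23: acc |= 23<<14 -> acc=383123 shift=21 [end]
Varint 5: bytes[9:12] = 93 B1 17 -> value 383123 (3 byte(s))
  byte[12]=0xE9 cont=1 payload=0x69=105: acc |= 105<<0 -> acc=105 shift=7
  byte[13]=0xA6 cont=1 payload=0x26=38: acc |= 38<<7 -> acc=4969 shift=14
  byte[14]=0x46 cont=0 payload=0x46=70: acc |= 70<<14 -> acc=1151849 shift=21 [end]
Varint 6: bytes[12:15] = E9 A6 46 -> value 1151849 (3 byte(s))

Answer: 2 3 2 2 3 3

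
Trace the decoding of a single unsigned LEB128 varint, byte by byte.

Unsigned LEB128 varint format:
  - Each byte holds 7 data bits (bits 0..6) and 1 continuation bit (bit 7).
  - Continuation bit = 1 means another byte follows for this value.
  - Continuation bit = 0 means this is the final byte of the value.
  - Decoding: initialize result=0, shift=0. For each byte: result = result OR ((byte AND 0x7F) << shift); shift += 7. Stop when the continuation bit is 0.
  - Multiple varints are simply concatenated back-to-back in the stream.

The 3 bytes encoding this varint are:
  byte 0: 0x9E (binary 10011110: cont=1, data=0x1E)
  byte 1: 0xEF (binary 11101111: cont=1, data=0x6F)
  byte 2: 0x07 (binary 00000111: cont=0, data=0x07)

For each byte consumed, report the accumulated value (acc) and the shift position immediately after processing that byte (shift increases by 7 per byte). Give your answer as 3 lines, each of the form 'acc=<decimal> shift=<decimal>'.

byte 0=0x9E: payload=0x1E=30, contrib = 30<<0 = 30; acc -> 30, shift -> 7
byte 1=0xEF: payload=0x6F=111, contrib = 111<<7 = 14208; acc -> 14238, shift -> 14
byte 2=0x07: payload=0x07=7, contrib = 7<<14 = 114688; acc -> 128926, shift -> 21

Answer: acc=30 shift=7
acc=14238 shift=14
acc=128926 shift=21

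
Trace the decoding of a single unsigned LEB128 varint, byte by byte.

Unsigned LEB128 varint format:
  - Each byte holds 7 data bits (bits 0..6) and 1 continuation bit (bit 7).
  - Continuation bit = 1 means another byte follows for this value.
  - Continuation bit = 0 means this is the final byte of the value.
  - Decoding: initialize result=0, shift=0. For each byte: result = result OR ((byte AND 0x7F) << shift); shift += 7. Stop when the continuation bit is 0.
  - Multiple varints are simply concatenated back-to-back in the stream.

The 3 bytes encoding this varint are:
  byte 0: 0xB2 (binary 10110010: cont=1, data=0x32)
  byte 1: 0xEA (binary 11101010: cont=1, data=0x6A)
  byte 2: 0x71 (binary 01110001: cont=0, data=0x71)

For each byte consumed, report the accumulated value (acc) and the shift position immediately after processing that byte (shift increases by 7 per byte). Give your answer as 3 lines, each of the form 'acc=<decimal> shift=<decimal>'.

Answer: acc=50 shift=7
acc=13618 shift=14
acc=1865010 shift=21

Derivation:
byte 0=0xB2: payload=0x32=50, contrib = 50<<0 = 50; acc -> 50, shift -> 7
byte 1=0xEA: payload=0x6A=106, contrib = 106<<7 = 13568; acc -> 13618, shift -> 14
byte 2=0x71: payload=0x71=113, contrib = 113<<14 = 1851392; acc -> 1865010, shift -> 21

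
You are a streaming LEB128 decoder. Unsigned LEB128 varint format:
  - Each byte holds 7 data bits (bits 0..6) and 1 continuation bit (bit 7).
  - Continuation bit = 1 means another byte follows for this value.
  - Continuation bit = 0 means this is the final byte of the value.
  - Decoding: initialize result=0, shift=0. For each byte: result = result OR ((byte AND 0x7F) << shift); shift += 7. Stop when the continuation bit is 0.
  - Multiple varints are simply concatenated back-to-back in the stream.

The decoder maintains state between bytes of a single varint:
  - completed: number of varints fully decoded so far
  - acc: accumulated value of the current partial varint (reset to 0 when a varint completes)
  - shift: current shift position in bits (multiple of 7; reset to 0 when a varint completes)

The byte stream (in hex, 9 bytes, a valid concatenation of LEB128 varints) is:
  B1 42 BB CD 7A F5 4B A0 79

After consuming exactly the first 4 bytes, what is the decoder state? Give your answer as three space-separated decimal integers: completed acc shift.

Answer: 1 9915 14

Derivation:
byte[0]=0xB1 cont=1 payload=0x31: acc |= 49<<0 -> completed=0 acc=49 shift=7
byte[1]=0x42 cont=0 payload=0x42: varint #1 complete (value=8497); reset -> completed=1 acc=0 shift=0
byte[2]=0xBB cont=1 payload=0x3B: acc |= 59<<0 -> completed=1 acc=59 shift=7
byte[3]=0xCD cont=1 payload=0x4D: acc |= 77<<7 -> completed=1 acc=9915 shift=14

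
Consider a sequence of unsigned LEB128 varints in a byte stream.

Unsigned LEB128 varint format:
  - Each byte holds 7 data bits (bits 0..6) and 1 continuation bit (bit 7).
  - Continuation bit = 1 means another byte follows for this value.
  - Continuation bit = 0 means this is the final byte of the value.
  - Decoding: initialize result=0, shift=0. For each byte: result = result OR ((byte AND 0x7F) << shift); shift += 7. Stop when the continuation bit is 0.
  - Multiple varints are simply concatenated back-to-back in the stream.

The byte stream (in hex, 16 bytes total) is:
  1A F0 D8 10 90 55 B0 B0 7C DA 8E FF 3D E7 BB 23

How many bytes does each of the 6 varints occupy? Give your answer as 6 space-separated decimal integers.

  byte[0]=0x1A cont=0 payload=0x1A=26: acc |= 26<<0 -> acc=26 shift=7 [end]
Varint 1: bytes[0:1] = 1A -> value 26 (1 byte(s))
  byte[1]=0xF0 cont=1 payload=0x70=112: acc |= 112<<0 -> acc=112 shift=7
  byte[2]=0xD8 cont=1 payload=0x58=88: acc |= 88<<7 -> acc=11376 shift=14
  byte[3]=0x10 cont=0 payload=0x10=16: acc |= 16<<14 -> acc=273520 shift=21 [end]
Varint 2: bytes[1:4] = F0 D8 10 -> value 273520 (3 byte(s))
  byte[4]=0x90 cont=1 payload=0x10=16: acc |= 16<<0 -> acc=16 shift=7
  byte[5]=0x55 cont=0 payload=0x55=85: acc |= 85<<7 -> acc=10896 shift=14 [end]
Varint 3: bytes[4:6] = 90 55 -> value 10896 (2 byte(s))
  byte[6]=0xB0 cont=1 payload=0x30=48: acc |= 48<<0 -> acc=48 shift=7
  byte[7]=0xB0 cont=1 payload=0x30=48: acc |= 48<<7 -> acc=6192 shift=14
  byte[8]=0x7C cont=0 payload=0x7C=124: acc |= 124<<14 -> acc=2037808 shift=21 [end]
Varint 4: bytes[6:9] = B0 B0 7C -> value 2037808 (3 byte(s))
  byte[9]=0xDA cont=1 payload=0x5A=90: acc |= 90<<0 -> acc=90 shift=7
  byte[10]=0x8E cont=1 payload=0x0E=14: acc |= 14<<7 -> acc=1882 shift=14
  byte[11]=0xFF cont=1 payload=0x7F=127: acc |= 127<<14 -> acc=2082650 shift=21
  byte[12]=0x3D cont=0 payload=0x3D=61: acc |= 61<<21 -> acc=130008922 shift=28 [end]
Varint 5: bytes[9:13] = DA 8E FF 3D -> value 130008922 (4 byte(s))
  byte[13]=0xE7 cont=1 payload=0x67=103: acc |= 103<<0 -> acc=103 shift=7
  byte[14]=0xBB cont=1 payload=0x3B=59: acc |= 59<<7 -> acc=7655 shift=14
  byte[15]=0x23 cont=0 payload=0x23=35: acc |= 35<<14 -> acc=581095 shift=21 [end]
Varint 6: bytes[13:16] = E7 BB 23 -> value 581095 (3 byte(s))

Answer: 1 3 2 3 4 3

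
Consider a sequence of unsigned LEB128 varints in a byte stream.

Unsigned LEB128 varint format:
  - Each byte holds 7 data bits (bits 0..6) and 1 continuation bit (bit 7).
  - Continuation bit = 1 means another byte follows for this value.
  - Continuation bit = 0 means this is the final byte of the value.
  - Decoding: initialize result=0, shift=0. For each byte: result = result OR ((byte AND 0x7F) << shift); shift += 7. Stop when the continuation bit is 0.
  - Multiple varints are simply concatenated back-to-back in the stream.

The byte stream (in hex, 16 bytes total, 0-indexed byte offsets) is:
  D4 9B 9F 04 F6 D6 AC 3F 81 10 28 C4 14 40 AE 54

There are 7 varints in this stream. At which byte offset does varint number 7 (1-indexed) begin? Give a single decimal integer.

Answer: 14

Derivation:
  byte[0]=0xD4 cont=1 payload=0x54=84: acc |= 84<<0 -> acc=84 shift=7
  byte[1]=0x9B cont=1 payload=0x1B=27: acc |= 27<<7 -> acc=3540 shift=14
  byte[2]=0x9F cont=1 payload=0x1F=31: acc |= 31<<14 -> acc=511444 shift=21
  byte[3]=0x04 cont=0 payload=0x04=4: acc |= 4<<21 -> acc=8900052 shift=28 [end]
Varint 1: bytes[0:4] = D4 9B 9F 04 -> value 8900052 (4 byte(s))
  byte[4]=0xF6 cont=1 payload=0x76=118: acc |= 118<<0 -> acc=118 shift=7
  byte[5]=0xD6 cont=1 payload=0x56=86: acc |= 86<<7 -> acc=11126 shift=14
  byte[6]=0xAC cont=1 payload=0x2C=44: acc |= 44<<14 -> acc=732022 shift=21
  byte[7]=0x3F cont=0 payload=0x3F=63: acc |= 63<<21 -> acc=132852598 shift=28 [end]
Varint 2: bytes[4:8] = F6 D6 AC 3F -> value 132852598 (4 byte(s))
  byte[8]=0x81 cont=1 payload=0x01=1: acc |= 1<<0 -> acc=1 shift=7
  byte[9]=0x10 cont=0 payload=0x10=16: acc |= 16<<7 -> acc=2049 shift=14 [end]
Varint 3: bytes[8:10] = 81 10 -> value 2049 (2 byte(s))
  byte[10]=0x28 cont=0 payload=0x28=40: acc |= 40<<0 -> acc=40 shift=7 [end]
Varint 4: bytes[10:11] = 28 -> value 40 (1 byte(s))
  byte[11]=0xC4 cont=1 payload=0x44=68: acc |= 68<<0 -> acc=68 shift=7
  byte[12]=0x14 cont=0 payload=0x14=20: acc |= 20<<7 -> acc=2628 shift=14 [end]
Varint 5: bytes[11:13] = C4 14 -> value 2628 (2 byte(s))
  byte[13]=0x40 cont=0 payload=0x40=64: acc |= 64<<0 -> acc=64 shift=7 [end]
Varint 6: bytes[13:14] = 40 -> value 64 (1 byte(s))
  byte[14]=0xAE cont=1 payload=0x2E=46: acc |= 46<<0 -> acc=46 shift=7
  byte[15]=0x54 cont=0 payload=0x54=84: acc |= 84<<7 -> acc=10798 shift=14 [end]
Varint 7: bytes[14:16] = AE 54 -> value 10798 (2 byte(s))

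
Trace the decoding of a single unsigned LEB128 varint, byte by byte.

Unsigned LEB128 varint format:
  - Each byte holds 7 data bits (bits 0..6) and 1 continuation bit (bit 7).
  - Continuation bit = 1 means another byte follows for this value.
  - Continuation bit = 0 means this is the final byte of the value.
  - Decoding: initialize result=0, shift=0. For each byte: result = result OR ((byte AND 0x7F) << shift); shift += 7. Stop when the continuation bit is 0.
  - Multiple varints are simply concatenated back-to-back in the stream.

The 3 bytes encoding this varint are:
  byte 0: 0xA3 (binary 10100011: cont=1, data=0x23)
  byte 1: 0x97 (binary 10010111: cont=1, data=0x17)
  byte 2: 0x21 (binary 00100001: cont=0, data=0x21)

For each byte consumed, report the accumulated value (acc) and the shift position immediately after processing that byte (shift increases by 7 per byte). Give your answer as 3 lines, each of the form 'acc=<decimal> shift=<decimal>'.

byte 0=0xA3: payload=0x23=35, contrib = 35<<0 = 35; acc -> 35, shift -> 7
byte 1=0x97: payload=0x17=23, contrib = 23<<7 = 2944; acc -> 2979, shift -> 14
byte 2=0x21: payload=0x21=33, contrib = 33<<14 = 540672; acc -> 543651, shift -> 21

Answer: acc=35 shift=7
acc=2979 shift=14
acc=543651 shift=21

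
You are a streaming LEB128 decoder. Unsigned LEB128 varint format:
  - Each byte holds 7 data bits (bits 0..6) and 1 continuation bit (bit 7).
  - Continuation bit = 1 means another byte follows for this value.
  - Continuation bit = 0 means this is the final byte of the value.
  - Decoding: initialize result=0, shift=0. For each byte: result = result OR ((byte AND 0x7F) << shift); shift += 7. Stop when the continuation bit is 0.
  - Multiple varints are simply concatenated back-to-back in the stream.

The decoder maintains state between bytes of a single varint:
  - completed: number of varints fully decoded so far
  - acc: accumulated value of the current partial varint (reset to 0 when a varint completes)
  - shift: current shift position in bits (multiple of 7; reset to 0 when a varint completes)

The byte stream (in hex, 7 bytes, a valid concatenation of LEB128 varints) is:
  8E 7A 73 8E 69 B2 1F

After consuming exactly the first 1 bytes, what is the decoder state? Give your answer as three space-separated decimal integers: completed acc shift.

Answer: 0 14 7

Derivation:
byte[0]=0x8E cont=1 payload=0x0E: acc |= 14<<0 -> completed=0 acc=14 shift=7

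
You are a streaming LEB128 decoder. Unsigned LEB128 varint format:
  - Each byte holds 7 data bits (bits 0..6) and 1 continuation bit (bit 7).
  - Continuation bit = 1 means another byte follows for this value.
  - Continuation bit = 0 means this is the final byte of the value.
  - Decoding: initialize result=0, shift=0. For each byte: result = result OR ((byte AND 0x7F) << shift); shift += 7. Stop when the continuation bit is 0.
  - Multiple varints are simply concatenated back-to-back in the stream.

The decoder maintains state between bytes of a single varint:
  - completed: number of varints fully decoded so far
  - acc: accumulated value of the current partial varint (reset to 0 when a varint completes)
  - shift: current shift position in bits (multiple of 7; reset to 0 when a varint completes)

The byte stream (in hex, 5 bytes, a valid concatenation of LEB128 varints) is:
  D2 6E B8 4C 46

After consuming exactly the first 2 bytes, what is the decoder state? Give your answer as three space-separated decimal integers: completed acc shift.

byte[0]=0xD2 cont=1 payload=0x52: acc |= 82<<0 -> completed=0 acc=82 shift=7
byte[1]=0x6E cont=0 payload=0x6E: varint #1 complete (value=14162); reset -> completed=1 acc=0 shift=0

Answer: 1 0 0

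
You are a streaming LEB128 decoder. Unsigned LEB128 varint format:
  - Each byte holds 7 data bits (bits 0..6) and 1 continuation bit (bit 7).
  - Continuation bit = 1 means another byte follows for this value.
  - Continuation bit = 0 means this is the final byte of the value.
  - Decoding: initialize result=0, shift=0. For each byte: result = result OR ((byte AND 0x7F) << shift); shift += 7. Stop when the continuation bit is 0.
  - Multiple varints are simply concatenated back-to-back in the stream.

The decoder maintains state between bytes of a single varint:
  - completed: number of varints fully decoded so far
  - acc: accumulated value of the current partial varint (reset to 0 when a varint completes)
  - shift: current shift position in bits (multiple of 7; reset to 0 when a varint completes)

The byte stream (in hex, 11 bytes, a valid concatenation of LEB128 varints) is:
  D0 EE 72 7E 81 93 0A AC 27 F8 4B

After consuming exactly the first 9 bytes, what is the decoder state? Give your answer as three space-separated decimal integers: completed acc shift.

byte[0]=0xD0 cont=1 payload=0x50: acc |= 80<<0 -> completed=0 acc=80 shift=7
byte[1]=0xEE cont=1 payload=0x6E: acc |= 110<<7 -> completed=0 acc=14160 shift=14
byte[2]=0x72 cont=0 payload=0x72: varint #1 complete (value=1881936); reset -> completed=1 acc=0 shift=0
byte[3]=0x7E cont=0 payload=0x7E: varint #2 complete (value=126); reset -> completed=2 acc=0 shift=0
byte[4]=0x81 cont=1 payload=0x01: acc |= 1<<0 -> completed=2 acc=1 shift=7
byte[5]=0x93 cont=1 payload=0x13: acc |= 19<<7 -> completed=2 acc=2433 shift=14
byte[6]=0x0A cont=0 payload=0x0A: varint #3 complete (value=166273); reset -> completed=3 acc=0 shift=0
byte[7]=0xAC cont=1 payload=0x2C: acc |= 44<<0 -> completed=3 acc=44 shift=7
byte[8]=0x27 cont=0 payload=0x27: varint #4 complete (value=5036); reset -> completed=4 acc=0 shift=0

Answer: 4 0 0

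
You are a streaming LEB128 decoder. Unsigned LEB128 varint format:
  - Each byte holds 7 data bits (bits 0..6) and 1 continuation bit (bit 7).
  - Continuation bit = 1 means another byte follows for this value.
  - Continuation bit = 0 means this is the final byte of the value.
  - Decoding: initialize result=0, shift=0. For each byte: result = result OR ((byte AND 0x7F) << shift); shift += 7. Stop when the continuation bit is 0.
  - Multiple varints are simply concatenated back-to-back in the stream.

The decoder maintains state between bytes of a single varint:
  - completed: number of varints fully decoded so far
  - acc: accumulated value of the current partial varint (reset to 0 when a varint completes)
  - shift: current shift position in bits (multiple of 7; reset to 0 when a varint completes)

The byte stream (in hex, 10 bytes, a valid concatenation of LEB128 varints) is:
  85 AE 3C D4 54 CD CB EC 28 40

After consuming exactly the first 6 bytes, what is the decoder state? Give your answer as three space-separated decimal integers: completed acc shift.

byte[0]=0x85 cont=1 payload=0x05: acc |= 5<<0 -> completed=0 acc=5 shift=7
byte[1]=0xAE cont=1 payload=0x2E: acc |= 46<<7 -> completed=0 acc=5893 shift=14
byte[2]=0x3C cont=0 payload=0x3C: varint #1 complete (value=988933); reset -> completed=1 acc=0 shift=0
byte[3]=0xD4 cont=1 payload=0x54: acc |= 84<<0 -> completed=1 acc=84 shift=7
byte[4]=0x54 cont=0 payload=0x54: varint #2 complete (value=10836); reset -> completed=2 acc=0 shift=0
byte[5]=0xCD cont=1 payload=0x4D: acc |= 77<<0 -> completed=2 acc=77 shift=7

Answer: 2 77 7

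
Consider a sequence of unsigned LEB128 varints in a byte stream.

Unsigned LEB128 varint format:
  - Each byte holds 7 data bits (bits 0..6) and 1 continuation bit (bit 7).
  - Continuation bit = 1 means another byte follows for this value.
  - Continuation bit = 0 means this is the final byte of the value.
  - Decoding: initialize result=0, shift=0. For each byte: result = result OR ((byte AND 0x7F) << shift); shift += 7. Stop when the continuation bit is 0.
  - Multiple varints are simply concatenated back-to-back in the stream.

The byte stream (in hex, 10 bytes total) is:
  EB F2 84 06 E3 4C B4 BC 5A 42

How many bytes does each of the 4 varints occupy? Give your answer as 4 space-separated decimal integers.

Answer: 4 2 3 1

Derivation:
  byte[0]=0xEB cont=1 payload=0x6B=107: acc |= 107<<0 -> acc=107 shift=7
  byte[1]=0xF2 cont=1 payload=0x72=114: acc |= 114<<7 -> acc=14699 shift=14
  byte[2]=0x84 cont=1 payload=0x04=4: acc |= 4<<14 -> acc=80235 shift=21
  byte[3]=0x06 cont=0 payload=0x06=6: acc |= 6<<21 -> acc=12663147 shift=28 [end]
Varint 1: bytes[0:4] = EB F2 84 06 -> value 12663147 (4 byte(s))
  byte[4]=0xE3 cont=1 payload=0x63=99: acc |= 99<<0 -> acc=99 shift=7
  byte[5]=0x4C cont=0 payload=0x4C=76: acc |= 76<<7 -> acc=9827 shift=14 [end]
Varint 2: bytes[4:6] = E3 4C -> value 9827 (2 byte(s))
  byte[6]=0xB4 cont=1 payload=0x34=52: acc |= 52<<0 -> acc=52 shift=7
  byte[7]=0xBC cont=1 payload=0x3C=60: acc |= 60<<7 -> acc=7732 shift=14
  byte[8]=0x5A cont=0 payload=0x5A=90: acc |= 90<<14 -> acc=1482292 shift=21 [end]
Varint 3: bytes[6:9] = B4 BC 5A -> value 1482292 (3 byte(s))
  byte[9]=0x42 cont=0 payload=0x42=66: acc |= 66<<0 -> acc=66 shift=7 [end]
Varint 4: bytes[9:10] = 42 -> value 66 (1 byte(s))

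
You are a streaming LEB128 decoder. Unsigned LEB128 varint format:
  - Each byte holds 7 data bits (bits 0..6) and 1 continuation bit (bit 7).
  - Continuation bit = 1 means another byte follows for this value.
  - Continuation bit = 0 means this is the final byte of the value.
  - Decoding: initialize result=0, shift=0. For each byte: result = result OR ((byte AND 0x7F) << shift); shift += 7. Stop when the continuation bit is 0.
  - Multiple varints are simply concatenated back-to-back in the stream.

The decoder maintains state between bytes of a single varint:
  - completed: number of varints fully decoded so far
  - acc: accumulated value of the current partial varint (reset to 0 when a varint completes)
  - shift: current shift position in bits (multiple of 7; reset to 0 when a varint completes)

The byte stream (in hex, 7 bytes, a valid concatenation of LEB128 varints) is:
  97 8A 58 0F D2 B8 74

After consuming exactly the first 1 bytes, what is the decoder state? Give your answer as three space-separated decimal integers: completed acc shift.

Answer: 0 23 7

Derivation:
byte[0]=0x97 cont=1 payload=0x17: acc |= 23<<0 -> completed=0 acc=23 shift=7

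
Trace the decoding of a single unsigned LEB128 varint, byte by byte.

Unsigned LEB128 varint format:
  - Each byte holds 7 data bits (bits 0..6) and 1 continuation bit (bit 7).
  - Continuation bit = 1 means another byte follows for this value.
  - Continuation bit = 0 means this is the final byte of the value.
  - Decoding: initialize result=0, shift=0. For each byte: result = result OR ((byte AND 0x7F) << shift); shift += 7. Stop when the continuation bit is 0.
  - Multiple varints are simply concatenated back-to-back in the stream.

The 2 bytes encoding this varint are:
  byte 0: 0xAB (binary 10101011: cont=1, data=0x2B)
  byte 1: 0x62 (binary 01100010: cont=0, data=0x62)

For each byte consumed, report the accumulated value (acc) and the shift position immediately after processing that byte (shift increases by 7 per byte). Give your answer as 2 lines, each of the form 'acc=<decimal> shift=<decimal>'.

byte 0=0xAB: payload=0x2B=43, contrib = 43<<0 = 43; acc -> 43, shift -> 7
byte 1=0x62: payload=0x62=98, contrib = 98<<7 = 12544; acc -> 12587, shift -> 14

Answer: acc=43 shift=7
acc=12587 shift=14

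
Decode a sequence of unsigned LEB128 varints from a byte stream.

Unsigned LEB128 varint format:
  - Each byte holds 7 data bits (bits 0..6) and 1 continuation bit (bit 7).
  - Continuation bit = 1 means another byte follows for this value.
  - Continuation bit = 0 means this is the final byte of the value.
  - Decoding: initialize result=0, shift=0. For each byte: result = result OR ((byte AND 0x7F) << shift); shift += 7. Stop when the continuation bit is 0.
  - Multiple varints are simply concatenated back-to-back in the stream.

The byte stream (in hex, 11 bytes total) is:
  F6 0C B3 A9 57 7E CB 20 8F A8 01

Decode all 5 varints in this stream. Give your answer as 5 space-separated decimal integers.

Answer: 1654 1430707 126 4171 21519

Derivation:
  byte[0]=0xF6 cont=1 payload=0x76=118: acc |= 118<<0 -> acc=118 shift=7
  byte[1]=0x0C cont=0 payload=0x0C=12: acc |= 12<<7 -> acc=1654 shift=14 [end]
Varint 1: bytes[0:2] = F6 0C -> value 1654 (2 byte(s))
  byte[2]=0xB3 cont=1 payload=0x33=51: acc |= 51<<0 -> acc=51 shift=7
  byte[3]=0xA9 cont=1 payload=0x29=41: acc |= 41<<7 -> acc=5299 shift=14
  byte[4]=0x57 cont=0 payload=0x57=87: acc |= 87<<14 -> acc=1430707 shift=21 [end]
Varint 2: bytes[2:5] = B3 A9 57 -> value 1430707 (3 byte(s))
  byte[5]=0x7E cont=0 payload=0x7E=126: acc |= 126<<0 -> acc=126 shift=7 [end]
Varint 3: bytes[5:6] = 7E -> value 126 (1 byte(s))
  byte[6]=0xCB cont=1 payload=0x4B=75: acc |= 75<<0 -> acc=75 shift=7
  byte[7]=0x20 cont=0 payload=0x20=32: acc |= 32<<7 -> acc=4171 shift=14 [end]
Varint 4: bytes[6:8] = CB 20 -> value 4171 (2 byte(s))
  byte[8]=0x8F cont=1 payload=0x0F=15: acc |= 15<<0 -> acc=15 shift=7
  byte[9]=0xA8 cont=1 payload=0x28=40: acc |= 40<<7 -> acc=5135 shift=14
  byte[10]=0x01 cont=0 payload=0x01=1: acc |= 1<<14 -> acc=21519 shift=21 [end]
Varint 5: bytes[8:11] = 8F A8 01 -> value 21519 (3 byte(s))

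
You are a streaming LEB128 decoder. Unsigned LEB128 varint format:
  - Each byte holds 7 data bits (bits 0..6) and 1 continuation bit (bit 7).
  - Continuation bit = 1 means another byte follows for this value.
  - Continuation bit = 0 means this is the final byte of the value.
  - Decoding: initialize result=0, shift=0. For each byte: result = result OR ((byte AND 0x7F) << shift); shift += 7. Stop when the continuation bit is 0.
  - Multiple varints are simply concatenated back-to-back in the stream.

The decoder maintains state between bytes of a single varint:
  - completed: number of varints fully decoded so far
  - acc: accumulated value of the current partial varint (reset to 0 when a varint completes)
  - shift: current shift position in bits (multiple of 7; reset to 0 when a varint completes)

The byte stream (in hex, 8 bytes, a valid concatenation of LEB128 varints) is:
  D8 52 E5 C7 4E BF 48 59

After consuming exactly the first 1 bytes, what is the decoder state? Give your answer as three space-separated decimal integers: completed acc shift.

Answer: 0 88 7

Derivation:
byte[0]=0xD8 cont=1 payload=0x58: acc |= 88<<0 -> completed=0 acc=88 shift=7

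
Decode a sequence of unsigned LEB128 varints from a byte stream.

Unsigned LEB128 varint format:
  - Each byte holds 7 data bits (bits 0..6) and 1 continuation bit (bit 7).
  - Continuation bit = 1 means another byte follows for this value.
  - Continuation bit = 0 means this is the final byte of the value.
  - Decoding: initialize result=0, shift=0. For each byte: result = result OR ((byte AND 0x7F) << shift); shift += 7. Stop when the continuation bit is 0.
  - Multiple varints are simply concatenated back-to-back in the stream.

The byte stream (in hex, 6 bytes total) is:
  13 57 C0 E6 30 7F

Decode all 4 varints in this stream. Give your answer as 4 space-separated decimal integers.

  byte[0]=0x13 cont=0 payload=0x13=19: acc |= 19<<0 -> acc=19 shift=7 [end]
Varint 1: bytes[0:1] = 13 -> value 19 (1 byte(s))
  byte[1]=0x57 cont=0 payload=0x57=87: acc |= 87<<0 -> acc=87 shift=7 [end]
Varint 2: bytes[1:2] = 57 -> value 87 (1 byte(s))
  byte[2]=0xC0 cont=1 payload=0x40=64: acc |= 64<<0 -> acc=64 shift=7
  byte[3]=0xE6 cont=1 payload=0x66=102: acc |= 102<<7 -> acc=13120 shift=14
  byte[4]=0x30 cont=0 payload=0x30=48: acc |= 48<<14 -> acc=799552 shift=21 [end]
Varint 3: bytes[2:5] = C0 E6 30 -> value 799552 (3 byte(s))
  byte[5]=0x7F cont=0 payload=0x7F=127: acc |= 127<<0 -> acc=127 shift=7 [end]
Varint 4: bytes[5:6] = 7F -> value 127 (1 byte(s))

Answer: 19 87 799552 127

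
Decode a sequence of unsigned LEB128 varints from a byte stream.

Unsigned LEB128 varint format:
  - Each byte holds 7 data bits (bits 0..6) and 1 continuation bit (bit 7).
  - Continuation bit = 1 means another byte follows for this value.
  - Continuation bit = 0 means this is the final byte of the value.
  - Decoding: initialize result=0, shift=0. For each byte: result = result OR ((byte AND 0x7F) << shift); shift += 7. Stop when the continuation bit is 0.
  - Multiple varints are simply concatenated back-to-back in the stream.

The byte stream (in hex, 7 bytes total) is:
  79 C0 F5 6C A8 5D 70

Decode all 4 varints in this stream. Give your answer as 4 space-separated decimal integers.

  byte[0]=0x79 cont=0 payload=0x79=121: acc |= 121<<0 -> acc=121 shift=7 [end]
Varint 1: bytes[0:1] = 79 -> value 121 (1 byte(s))
  byte[1]=0xC0 cont=1 payload=0x40=64: acc |= 64<<0 -> acc=64 shift=7
  byte[2]=0xF5 cont=1 payload=0x75=117: acc |= 117<<7 -> acc=15040 shift=14
  byte[3]=0x6C cont=0 payload=0x6C=108: acc |= 108<<14 -> acc=1784512 shift=21 [end]
Varint 2: bytes[1:4] = C0 F5 6C -> value 1784512 (3 byte(s))
  byte[4]=0xA8 cont=1 payload=0x28=40: acc |= 40<<0 -> acc=40 shift=7
  byte[5]=0x5D cont=0 payload=0x5D=93: acc |= 93<<7 -> acc=11944 shift=14 [end]
Varint 3: bytes[4:6] = A8 5D -> value 11944 (2 byte(s))
  byte[6]=0x70 cont=0 payload=0x70=112: acc |= 112<<0 -> acc=112 shift=7 [end]
Varint 4: bytes[6:7] = 70 -> value 112 (1 byte(s))

Answer: 121 1784512 11944 112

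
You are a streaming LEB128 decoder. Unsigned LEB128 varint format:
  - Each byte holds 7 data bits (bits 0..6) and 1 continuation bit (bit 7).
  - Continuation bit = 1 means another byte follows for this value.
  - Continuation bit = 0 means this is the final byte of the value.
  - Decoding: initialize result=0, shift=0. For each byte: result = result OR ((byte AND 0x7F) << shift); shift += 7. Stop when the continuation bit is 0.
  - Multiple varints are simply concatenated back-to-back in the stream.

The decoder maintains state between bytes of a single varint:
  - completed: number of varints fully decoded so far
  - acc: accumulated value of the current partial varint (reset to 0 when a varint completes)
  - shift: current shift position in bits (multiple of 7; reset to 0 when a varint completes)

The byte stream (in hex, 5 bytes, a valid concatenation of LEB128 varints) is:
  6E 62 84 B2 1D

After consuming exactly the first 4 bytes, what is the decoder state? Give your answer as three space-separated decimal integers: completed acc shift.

byte[0]=0x6E cont=0 payload=0x6E: varint #1 complete (value=110); reset -> completed=1 acc=0 shift=0
byte[1]=0x62 cont=0 payload=0x62: varint #2 complete (value=98); reset -> completed=2 acc=0 shift=0
byte[2]=0x84 cont=1 payload=0x04: acc |= 4<<0 -> completed=2 acc=4 shift=7
byte[3]=0xB2 cont=1 payload=0x32: acc |= 50<<7 -> completed=2 acc=6404 shift=14

Answer: 2 6404 14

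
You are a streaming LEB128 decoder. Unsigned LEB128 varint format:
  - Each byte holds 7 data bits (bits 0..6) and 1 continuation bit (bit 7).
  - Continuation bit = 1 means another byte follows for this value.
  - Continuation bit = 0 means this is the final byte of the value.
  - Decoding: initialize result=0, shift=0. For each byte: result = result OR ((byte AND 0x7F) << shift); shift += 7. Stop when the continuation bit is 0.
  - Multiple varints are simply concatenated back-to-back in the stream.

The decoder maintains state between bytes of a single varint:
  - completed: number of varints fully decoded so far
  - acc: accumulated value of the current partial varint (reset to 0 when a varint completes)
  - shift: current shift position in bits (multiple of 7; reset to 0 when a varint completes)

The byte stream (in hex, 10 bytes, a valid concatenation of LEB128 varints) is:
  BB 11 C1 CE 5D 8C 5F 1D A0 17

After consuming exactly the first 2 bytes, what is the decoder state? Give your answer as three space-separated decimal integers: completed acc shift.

byte[0]=0xBB cont=1 payload=0x3B: acc |= 59<<0 -> completed=0 acc=59 shift=7
byte[1]=0x11 cont=0 payload=0x11: varint #1 complete (value=2235); reset -> completed=1 acc=0 shift=0

Answer: 1 0 0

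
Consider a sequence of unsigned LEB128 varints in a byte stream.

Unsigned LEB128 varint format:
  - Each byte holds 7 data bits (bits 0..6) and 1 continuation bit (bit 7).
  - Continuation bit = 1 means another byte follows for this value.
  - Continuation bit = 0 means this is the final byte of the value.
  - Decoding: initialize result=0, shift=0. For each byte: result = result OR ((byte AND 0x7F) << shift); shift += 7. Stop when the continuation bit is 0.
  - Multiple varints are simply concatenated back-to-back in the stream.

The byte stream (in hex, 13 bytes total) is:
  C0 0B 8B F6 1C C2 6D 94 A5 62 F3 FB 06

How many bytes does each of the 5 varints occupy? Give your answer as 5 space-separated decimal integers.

  byte[0]=0xC0 cont=1 payload=0x40=64: acc |= 64<<0 -> acc=64 shift=7
  byte[1]=0x0B cont=0 payload=0x0B=11: acc |= 11<<7 -> acc=1472 shift=14 [end]
Varint 1: bytes[0:2] = C0 0B -> value 1472 (2 byte(s))
  byte[2]=0x8B cont=1 payload=0x0B=11: acc |= 11<<0 -> acc=11 shift=7
  byte[3]=0xF6 cont=1 payload=0x76=118: acc |= 118<<7 -> acc=15115 shift=14
  byte[4]=0x1C cont=0 payload=0x1C=28: acc |= 28<<14 -> acc=473867 shift=21 [end]
Varint 2: bytes[2:5] = 8B F6 1C -> value 473867 (3 byte(s))
  byte[5]=0xC2 cont=1 payload=0x42=66: acc |= 66<<0 -> acc=66 shift=7
  byte[6]=0x6D cont=0 payload=0x6D=109: acc |= 109<<7 -> acc=14018 shift=14 [end]
Varint 3: bytes[5:7] = C2 6D -> value 14018 (2 byte(s))
  byte[7]=0x94 cont=1 payload=0x14=20: acc |= 20<<0 -> acc=20 shift=7
  byte[8]=0xA5 cont=1 payload=0x25=37: acc |= 37<<7 -> acc=4756 shift=14
  byte[9]=0x62 cont=0 payload=0x62=98: acc |= 98<<14 -> acc=1610388 shift=21 [end]
Varint 4: bytes[7:10] = 94 A5 62 -> value 1610388 (3 byte(s))
  byte[10]=0xF3 cont=1 payload=0x73=115: acc |= 115<<0 -> acc=115 shift=7
  byte[11]=0xFB cont=1 payload=0x7B=123: acc |= 123<<7 -> acc=15859 shift=14
  byte[12]=0x06 cont=0 payload=0x06=6: acc |= 6<<14 -> acc=114163 shift=21 [end]
Varint 5: bytes[10:13] = F3 FB 06 -> value 114163 (3 byte(s))

Answer: 2 3 2 3 3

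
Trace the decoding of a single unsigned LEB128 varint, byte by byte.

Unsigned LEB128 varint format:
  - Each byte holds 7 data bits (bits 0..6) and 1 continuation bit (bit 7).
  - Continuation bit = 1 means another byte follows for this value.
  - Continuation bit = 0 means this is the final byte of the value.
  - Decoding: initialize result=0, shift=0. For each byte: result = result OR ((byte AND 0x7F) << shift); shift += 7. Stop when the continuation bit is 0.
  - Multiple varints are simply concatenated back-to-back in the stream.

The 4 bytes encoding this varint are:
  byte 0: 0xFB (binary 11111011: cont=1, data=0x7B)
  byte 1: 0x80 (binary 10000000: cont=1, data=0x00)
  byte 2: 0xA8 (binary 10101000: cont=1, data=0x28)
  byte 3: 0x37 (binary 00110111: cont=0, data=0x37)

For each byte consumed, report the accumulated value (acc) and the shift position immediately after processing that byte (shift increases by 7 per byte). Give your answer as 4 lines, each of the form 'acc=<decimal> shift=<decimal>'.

byte 0=0xFB: payload=0x7B=123, contrib = 123<<0 = 123; acc -> 123, shift -> 7
byte 1=0x80: payload=0x00=0, contrib = 0<<7 = 0; acc -> 123, shift -> 14
byte 2=0xA8: payload=0x28=40, contrib = 40<<14 = 655360; acc -> 655483, shift -> 21
byte 3=0x37: payload=0x37=55, contrib = 55<<21 = 115343360; acc -> 115998843, shift -> 28

Answer: acc=123 shift=7
acc=123 shift=14
acc=655483 shift=21
acc=115998843 shift=28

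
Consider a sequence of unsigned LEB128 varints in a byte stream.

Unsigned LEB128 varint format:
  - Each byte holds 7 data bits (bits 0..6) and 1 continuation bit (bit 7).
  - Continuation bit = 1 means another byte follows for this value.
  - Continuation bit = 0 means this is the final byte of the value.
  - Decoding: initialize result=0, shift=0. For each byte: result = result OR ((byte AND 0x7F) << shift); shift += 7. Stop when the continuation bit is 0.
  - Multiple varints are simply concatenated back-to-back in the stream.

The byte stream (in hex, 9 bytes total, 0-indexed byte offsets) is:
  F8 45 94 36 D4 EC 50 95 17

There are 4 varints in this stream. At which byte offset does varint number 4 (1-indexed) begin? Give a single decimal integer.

  byte[0]=0xF8 cont=1 payload=0x78=120: acc |= 120<<0 -> acc=120 shift=7
  byte[1]=0x45 cont=0 payload=0x45=69: acc |= 69<<7 -> acc=8952 shift=14 [end]
Varint 1: bytes[0:2] = F8 45 -> value 8952 (2 byte(s))
  byte[2]=0x94 cont=1 payload=0x14=20: acc |= 20<<0 -> acc=20 shift=7
  byte[3]=0x36 cont=0 payload=0x36=54: acc |= 54<<7 -> acc=6932 shift=14 [end]
Varint 2: bytes[2:4] = 94 36 -> value 6932 (2 byte(s))
  byte[4]=0xD4 cont=1 payload=0x54=84: acc |= 84<<0 -> acc=84 shift=7
  byte[5]=0xEC cont=1 payload=0x6C=108: acc |= 108<<7 -> acc=13908 shift=14
  byte[6]=0x50 cont=0 payload=0x50=80: acc |= 80<<14 -> acc=1324628 shift=21 [end]
Varint 3: bytes[4:7] = D4 EC 50 -> value 1324628 (3 byte(s))
  byte[7]=0x95 cont=1 payload=0x15=21: acc |= 21<<0 -> acc=21 shift=7
  byte[8]=0x17 cont=0 payload=0x17=23: acc |= 23<<7 -> acc=2965 shift=14 [end]
Varint 4: bytes[7:9] = 95 17 -> value 2965 (2 byte(s))

Answer: 7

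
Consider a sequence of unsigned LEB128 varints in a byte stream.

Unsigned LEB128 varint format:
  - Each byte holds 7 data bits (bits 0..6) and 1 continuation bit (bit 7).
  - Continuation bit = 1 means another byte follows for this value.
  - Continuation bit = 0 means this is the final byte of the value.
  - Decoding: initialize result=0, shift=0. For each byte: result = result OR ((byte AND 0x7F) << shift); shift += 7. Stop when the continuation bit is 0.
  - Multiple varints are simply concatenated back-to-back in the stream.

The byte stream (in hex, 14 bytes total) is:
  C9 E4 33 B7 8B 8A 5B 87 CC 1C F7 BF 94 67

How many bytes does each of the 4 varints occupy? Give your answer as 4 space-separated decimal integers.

  byte[0]=0xC9 cont=1 payload=0x49=73: acc |= 73<<0 -> acc=73 shift=7
  byte[1]=0xE4 cont=1 payload=0x64=100: acc |= 100<<7 -> acc=12873 shift=14
  byte[2]=0x33 cont=0 payload=0x33=51: acc |= 51<<14 -> acc=848457 shift=21 [end]
Varint 1: bytes[0:3] = C9 E4 33 -> value 848457 (3 byte(s))
  byte[3]=0xB7 cont=1 payload=0x37=55: acc |= 55<<0 -> acc=55 shift=7
  byte[4]=0x8B cont=1 payload=0x0B=11: acc |= 11<<7 -> acc=1463 shift=14
  byte[5]=0x8A cont=1 payload=0x0A=10: acc |= 10<<14 -> acc=165303 shift=21
  byte[6]=0x5B cont=0 payload=0x5B=91: acc |= 91<<21 -> acc=191006135 shift=28 [end]
Varint 2: bytes[3:7] = B7 8B 8A 5B -> value 191006135 (4 byte(s))
  byte[7]=0x87 cont=1 payload=0x07=7: acc |= 7<<0 -> acc=7 shift=7
  byte[8]=0xCC cont=1 payload=0x4C=76: acc |= 76<<7 -> acc=9735 shift=14
  byte[9]=0x1C cont=0 payload=0x1C=28: acc |= 28<<14 -> acc=468487 shift=21 [end]
Varint 3: bytes[7:10] = 87 CC 1C -> value 468487 (3 byte(s))
  byte[10]=0xF7 cont=1 payload=0x77=119: acc |= 119<<0 -> acc=119 shift=7
  byte[11]=0xBF cont=1 payload=0x3F=63: acc |= 63<<7 -> acc=8183 shift=14
  byte[12]=0x94 cont=1 payload=0x14=20: acc |= 20<<14 -> acc=335863 shift=21
  byte[13]=0x67 cont=0 payload=0x67=103: acc |= 103<<21 -> acc=216342519 shift=28 [end]
Varint 4: bytes[10:14] = F7 BF 94 67 -> value 216342519 (4 byte(s))

Answer: 3 4 3 4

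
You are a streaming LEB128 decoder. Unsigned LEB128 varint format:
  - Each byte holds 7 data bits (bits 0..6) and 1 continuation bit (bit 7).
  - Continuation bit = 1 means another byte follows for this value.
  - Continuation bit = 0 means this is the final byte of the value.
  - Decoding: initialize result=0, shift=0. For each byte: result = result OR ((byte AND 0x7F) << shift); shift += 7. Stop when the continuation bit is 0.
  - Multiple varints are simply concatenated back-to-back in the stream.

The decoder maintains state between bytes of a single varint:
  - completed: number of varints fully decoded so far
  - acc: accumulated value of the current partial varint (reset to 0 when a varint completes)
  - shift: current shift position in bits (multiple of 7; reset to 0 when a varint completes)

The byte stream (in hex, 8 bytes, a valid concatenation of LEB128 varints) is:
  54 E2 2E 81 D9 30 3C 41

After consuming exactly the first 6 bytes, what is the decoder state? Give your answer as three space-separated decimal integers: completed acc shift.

byte[0]=0x54 cont=0 payload=0x54: varint #1 complete (value=84); reset -> completed=1 acc=0 shift=0
byte[1]=0xE2 cont=1 payload=0x62: acc |= 98<<0 -> completed=1 acc=98 shift=7
byte[2]=0x2E cont=0 payload=0x2E: varint #2 complete (value=5986); reset -> completed=2 acc=0 shift=0
byte[3]=0x81 cont=1 payload=0x01: acc |= 1<<0 -> completed=2 acc=1 shift=7
byte[4]=0xD9 cont=1 payload=0x59: acc |= 89<<7 -> completed=2 acc=11393 shift=14
byte[5]=0x30 cont=0 payload=0x30: varint #3 complete (value=797825); reset -> completed=3 acc=0 shift=0

Answer: 3 0 0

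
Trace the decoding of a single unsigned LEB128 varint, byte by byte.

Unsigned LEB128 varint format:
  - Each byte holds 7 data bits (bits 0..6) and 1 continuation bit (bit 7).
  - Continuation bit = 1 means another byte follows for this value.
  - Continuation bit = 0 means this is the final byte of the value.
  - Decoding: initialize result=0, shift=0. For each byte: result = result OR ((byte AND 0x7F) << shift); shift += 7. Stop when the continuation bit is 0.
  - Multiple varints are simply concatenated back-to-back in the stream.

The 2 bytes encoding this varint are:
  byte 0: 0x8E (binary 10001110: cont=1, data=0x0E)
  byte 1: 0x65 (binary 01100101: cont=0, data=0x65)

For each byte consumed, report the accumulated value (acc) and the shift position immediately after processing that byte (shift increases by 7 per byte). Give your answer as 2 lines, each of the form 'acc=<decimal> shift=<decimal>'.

byte 0=0x8E: payload=0x0E=14, contrib = 14<<0 = 14; acc -> 14, shift -> 7
byte 1=0x65: payload=0x65=101, contrib = 101<<7 = 12928; acc -> 12942, shift -> 14

Answer: acc=14 shift=7
acc=12942 shift=14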